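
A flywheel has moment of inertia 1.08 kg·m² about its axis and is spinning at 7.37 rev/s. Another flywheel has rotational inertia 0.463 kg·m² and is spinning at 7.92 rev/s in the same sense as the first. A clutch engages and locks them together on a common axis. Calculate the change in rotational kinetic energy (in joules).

The coupling torques are internal; angular momentum about the shared axis is conserved.
Taking A's sense as positive: L = (1.080)(7.37) + (0.4630)(7.92) = 11.63 kg·m²·rev/s.
Combined I = 1.080 + 0.4630 = 1.543 kg·m².
ω_f = L / I = 11.63 / 1.543 = 7.535 rev/s.
KE_i = ½ΣIω² = 1731 J; KE_f = ½(1.543)(47.34)² = 1729 J.

ΔKE ≈ -1.94 J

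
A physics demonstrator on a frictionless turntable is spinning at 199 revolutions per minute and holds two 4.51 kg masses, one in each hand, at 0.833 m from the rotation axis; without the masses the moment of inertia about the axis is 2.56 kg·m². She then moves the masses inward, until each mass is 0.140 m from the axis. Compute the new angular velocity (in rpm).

With no external torque about the axis, L is conserved: I₁ω₁ = I₂ω₂.
I₁ = 2.56 + 2(4.51)(0.833)² = 8.819 kg·m²; I₂ = 2.56 + 2(4.51)(0.140)² = 2.737 kg·m².
ω₂ = I₁ω₁ / I₂ = (8.819)(199 rpm) / (2.737) = 641.2 rpm.

ω₂ ≈ 641 rpm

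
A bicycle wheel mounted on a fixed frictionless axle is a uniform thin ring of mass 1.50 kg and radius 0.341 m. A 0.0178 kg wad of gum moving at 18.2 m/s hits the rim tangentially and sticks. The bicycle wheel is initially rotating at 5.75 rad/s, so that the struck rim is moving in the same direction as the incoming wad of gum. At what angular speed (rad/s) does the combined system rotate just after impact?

|ω_f| ≈ 6.31 rad/s

About the axle the impulsive forces during the collision are internal, so angular momentum about that axis is conserved.
I_p = (1.50)(0.341)² = 0.1744 kg·m². Taking the sense of the wad of gum's angular momentum as positive, L_{wad} = m v R = (0.0178)(18.2)(0.341) = 0.1105 kg·m²/s.
L_i = +I_p ω_p + m v R = +(0.1744)(5.75) + 0.1105 = 1.113 kg·m²/s.
After sticking, I_f = I_p + m R² = 0.1744 + (0.0178)(0.341)² = 0.1765 kg·m².
ω_f = L_i / I_f = 1.113 / 0.1765 = 6.308 rad/s.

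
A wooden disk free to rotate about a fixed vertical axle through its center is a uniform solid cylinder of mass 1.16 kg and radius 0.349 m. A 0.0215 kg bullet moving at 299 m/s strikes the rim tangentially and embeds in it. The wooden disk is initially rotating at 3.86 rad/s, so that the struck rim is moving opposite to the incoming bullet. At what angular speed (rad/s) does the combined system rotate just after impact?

The axle reaction passes through the axle and exerts no torque about it; angular momentum about the axle is conserved through the impact.
I_p = ½(1.16)(0.349)² = 0.07064 kg·m². Taking the sense of the bullet's angular momentum as positive, L_{bullet} = m v R = (0.0215)(299)(0.349) = 2.244 kg·m²/s.
L_i = −I_p ω_p + m v R = −(0.07064)(3.86) + 2.244 = 1.971 kg·m²/s.
After sticking, I_f = I_p + m R² = 0.07064 + (0.0215)(0.349)² = 0.07326 kg·m².
ω_f = L_i / I_f = 1.971 / 0.07326 = 26.90 rad/s.

|ω_f| ≈ 26.9 rad/s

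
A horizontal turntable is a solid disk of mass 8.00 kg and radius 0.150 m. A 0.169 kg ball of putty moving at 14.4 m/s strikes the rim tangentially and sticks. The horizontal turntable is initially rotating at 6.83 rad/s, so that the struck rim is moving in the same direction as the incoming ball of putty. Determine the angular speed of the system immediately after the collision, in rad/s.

About the axle the impulsive forces during the collision are internal, so angular momentum about that axis is conserved.
I_p = ½(8.00)(0.150)² = 0.09000 kg·m². Taking the sense of the ball of putty's angular momentum as positive, L_{ball} = m v R = (0.169)(14.4)(0.150) = 0.3650 kg·m²/s.
L_i = +I_p ω_p + m v R = +(0.09000)(6.83) + 0.3650 = 0.9797 kg·m²/s.
After sticking, I_f = I_p + m R² = 0.09000 + (0.169)(0.150)² = 0.09380 kg·m².
ω_f = L_i / I_f = 0.9797 / 0.09380 = 10.44 rad/s.

|ω_f| ≈ 10.4 rad/s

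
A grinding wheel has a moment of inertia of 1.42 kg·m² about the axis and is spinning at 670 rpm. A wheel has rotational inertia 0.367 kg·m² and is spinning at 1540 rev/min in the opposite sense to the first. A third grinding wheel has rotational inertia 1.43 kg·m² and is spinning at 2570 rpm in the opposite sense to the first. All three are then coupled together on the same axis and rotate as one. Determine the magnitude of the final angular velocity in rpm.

|ω_f| ≈ 1020 rpm

The coupling torques are internal; angular momentum about the shared axis is conserved.
Taking A's sense as positive: L = (1.420)(670) − (0.3670)(1540) − (1.430)(2570) = -3289 kg·m²·rpm.
Combined I = 1.420 + 0.3670 + 1.430 = 3.217 kg·m².
ω_f = L / I = -3289 / 3.217 = -1022 rpm.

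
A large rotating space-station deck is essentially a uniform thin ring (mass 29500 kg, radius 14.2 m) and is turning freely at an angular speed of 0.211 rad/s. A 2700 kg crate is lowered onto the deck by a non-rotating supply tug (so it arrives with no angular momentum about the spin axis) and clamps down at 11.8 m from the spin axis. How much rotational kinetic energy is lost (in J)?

No external torque acts about the spin axis; L_before = L_after.
I_p = (29500)(14.2)² = 5.948e+06 kg·m².
Added inertia Σmr² = (2700)(11.8)² = 3.759e+05 kg·m²; I_f = 5.948e+06 + 3.759e+05 = 6.324e+06 kg·m².
ω_f = I_p ω_i / I_f = (5.948e+06)(0.211) / 6.324e+06 = 0.1985 rad/s.
KE_i = ½(5.948e+06)(0.2110 rad/s)² = 1.324e+05 J; KE_f = ½(6.324e+06)(0.1985)² = 1.245e+05 J.

energy lost ≈ 7870 J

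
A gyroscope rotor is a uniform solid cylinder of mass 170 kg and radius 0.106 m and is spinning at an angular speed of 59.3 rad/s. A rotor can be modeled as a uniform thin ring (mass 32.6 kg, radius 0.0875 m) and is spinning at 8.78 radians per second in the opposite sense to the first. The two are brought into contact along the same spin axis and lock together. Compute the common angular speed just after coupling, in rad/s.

The coupling torques are internal; angular momentum about the shared axis is conserved.
Moments of inertia: I_A = ½(170)(0.106)² = 0.9551 kg·m²; I_B = (32.6)(0.0875)² = 0.2496 kg·m².
Taking A's sense as positive: L = (0.9551)(59.3) − (0.2496)(8.78) = 54.44 kg·m²·rad/s.
Combined I = 0.9551 + 0.2496 = 1.205 kg·m².
ω_f = L / I = 54.44 / 1.205 = 45.19 rad/s.

|ω_f| ≈ 45.2 rad/s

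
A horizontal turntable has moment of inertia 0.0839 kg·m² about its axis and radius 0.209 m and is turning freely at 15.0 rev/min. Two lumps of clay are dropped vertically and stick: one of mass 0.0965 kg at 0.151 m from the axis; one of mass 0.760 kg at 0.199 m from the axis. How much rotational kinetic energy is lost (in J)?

energy lost ≈ 0.0288 J

No external torque acts about the axis; L_before = L_after.
Added inertia Σmr² = (0.0965)(0.151)² + (0.760)(0.199)² = 0.03230 kg·m²; I_f = 0.08390 + 0.03230 = 0.1162 kg·m².
ω_f = I_p ω_i / I_f = (0.08390)(15.0) / 0.1162 = 10.83 rpm.
KE_i = ½(0.08390)(1.571 rad/s)² = 0.1035 J; KE_f = ½(0.1162)(1.134)² = 0.07474 J.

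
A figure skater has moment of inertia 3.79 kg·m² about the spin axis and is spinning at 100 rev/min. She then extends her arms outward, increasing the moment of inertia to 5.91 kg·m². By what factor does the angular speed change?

ω₂/ω₁ ≈ 0.641

With no external torque about the axis, L is conserved: I₁ω₁ = I₂ω₂.
ω₂/ω₁ = I₁/I₂ = 3.790 / 5.910 = 0.6413.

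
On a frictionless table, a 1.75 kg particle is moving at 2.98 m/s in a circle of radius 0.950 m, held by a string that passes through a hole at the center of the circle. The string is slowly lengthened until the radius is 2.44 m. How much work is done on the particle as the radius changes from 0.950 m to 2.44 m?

W ≈ -6.59 J

The only horizontal force on the mass is along the cord (radial), so it exerts no torque about the hole and angular momentum m v r is conserved.
v₂ = v₁ r₁ / r₂ = (2.98)(0.950) / (2.44) = 1.160 m/s.
W = ΔKE = ½m(v₂² − v₁²) = -6.592 J.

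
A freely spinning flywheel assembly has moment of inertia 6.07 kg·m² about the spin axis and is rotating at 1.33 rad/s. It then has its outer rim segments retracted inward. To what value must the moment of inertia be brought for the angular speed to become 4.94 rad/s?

I₂ ≈ 1.63 kg·m²

Angular momentum about the spin axis is conserved since the torque about it is zero.
I₂ = I₁ω₁ / ω₂ = (6.07)(1.33) / (4.94) = 1.634 kg·m².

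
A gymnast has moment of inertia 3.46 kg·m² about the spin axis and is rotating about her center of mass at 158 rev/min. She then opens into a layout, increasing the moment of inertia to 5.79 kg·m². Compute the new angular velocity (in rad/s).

No external torque acts about the spin axis, so angular momentum is conserved.
ω₂ = I₁ω₁ / I₂ = (3.460)(158 rpm) / (5.790) = 94.42 rpm = 9.887 rad/s.

ω₂ ≈ 9.89 rad/s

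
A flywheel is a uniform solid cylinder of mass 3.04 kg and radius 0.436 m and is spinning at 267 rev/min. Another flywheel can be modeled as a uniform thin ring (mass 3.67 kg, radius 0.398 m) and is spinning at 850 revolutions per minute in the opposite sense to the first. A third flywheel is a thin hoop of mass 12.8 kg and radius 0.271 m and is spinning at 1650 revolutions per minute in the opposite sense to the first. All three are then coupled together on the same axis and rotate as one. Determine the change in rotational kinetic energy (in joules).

No external torque acts about the common axis, so total angular momentum is conserved.
Moments of inertia: I_A = ½(3.04)(0.436)² = 0.2889 kg·m²; I_B = (3.67)(0.398)² = 0.5813 kg·m²; I_C = (12.8)(0.271)² = 0.9400 kg·m².
Taking A's sense as positive: L = (0.2889)(267) − (0.5813)(850) − (0.9400)(1650) = -1968 kg·m²·rpm.
Combined I = 0.2889 + 0.5813 + 0.9400 = 1.810 kg·m².
ω_f = L / I = -1968 / 1.810 = -1087 rpm.
KE_i = ½ΣIω² = 16450 J; KE_f = ½(1.810)(113.8)² = 11730 J.

ΔKE ≈ -4720 J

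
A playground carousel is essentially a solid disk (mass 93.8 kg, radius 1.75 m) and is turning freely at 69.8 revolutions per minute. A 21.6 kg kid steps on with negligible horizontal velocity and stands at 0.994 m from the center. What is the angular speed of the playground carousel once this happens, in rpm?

No external torque acts about the center; L_before = L_after.
I_p = ½(93.8)(1.75)² = 143.6 kg·m².
Added inertia Σmr² = (21.6)(0.994)² = 21.34 kg·m²; I_f = 143.6 + 21.34 = 165.0 kg·m².
ω_f = I_p ω_i / I_f = (143.6)(69.8) / 165.0 = 60.77 rpm.

ω_f ≈ 60.8 rpm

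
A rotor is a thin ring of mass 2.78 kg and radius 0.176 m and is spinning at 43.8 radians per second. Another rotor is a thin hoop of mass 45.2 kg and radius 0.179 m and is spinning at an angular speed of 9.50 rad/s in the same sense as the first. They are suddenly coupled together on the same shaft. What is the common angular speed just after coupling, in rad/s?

|ω_f| ≈ 11.4 rad/s

No external torque acts about the common axis, so total angular momentum is conserved.
Moments of inertia: I_A = (2.78)(0.176)² = 0.08611 kg·m²; I_B = (45.2)(0.179)² = 1.448 kg·m².
Taking A's sense as positive: L = (0.08611)(43.8) + (1.448)(9.50) = 17.53 kg·m²·rad/s.
Combined I = 0.08611 + 1.448 = 1.534 kg·m².
ω_f = L / I = 17.53 / 1.534 = 11.43 rad/s.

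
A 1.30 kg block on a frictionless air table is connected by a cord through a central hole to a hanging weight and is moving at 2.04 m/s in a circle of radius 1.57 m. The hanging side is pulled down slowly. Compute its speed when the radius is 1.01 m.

Central (radial) force ⇒ zero torque about the center ⇒ m v r is constant.
v₂ = v₁ r₁ / r₂ = (2.04)(1.57) / (1.01) = 3.171 m/s.

v₂ ≈ 3.17 m/s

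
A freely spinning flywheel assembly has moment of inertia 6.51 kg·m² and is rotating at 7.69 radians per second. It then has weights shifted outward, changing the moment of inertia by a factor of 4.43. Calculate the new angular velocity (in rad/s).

ω₂ ≈ 1.74 rad/s

With no external torque about the axis, L is conserved: I₁ω₁ = I₂ω₂.
I₂ = 4.43 × 6.51 = 28.84 kg·m².
ω₂ = I₁ω₁ / I₂ = (6.510)(7.69 rad/s) / (28.84) = 1.736 rad/s.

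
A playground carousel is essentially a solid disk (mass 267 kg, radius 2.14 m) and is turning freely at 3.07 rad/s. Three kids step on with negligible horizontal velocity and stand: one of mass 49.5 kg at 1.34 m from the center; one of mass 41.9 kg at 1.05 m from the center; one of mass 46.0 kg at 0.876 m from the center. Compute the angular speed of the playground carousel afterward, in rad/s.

The added mass arrives with no angular momentum about the center, and any external torque about the center is negligible, so the system's angular momentum is conserved.
I_p = ½(267)(2.14)² = 611.4 kg·m².
Added inertia Σmr² = (49.5)(1.34)² + (41.9)(1.05)² + (46.0)(0.876)² = 170.4 kg·m²; I_f = 611.4 + 170.4 = 781.8 kg·m².
ω_f = I_p ω_i / I_f = (611.4)(3.07) / 781.8 = 2.401 rad/s.

ω_f ≈ 2.40 rad/s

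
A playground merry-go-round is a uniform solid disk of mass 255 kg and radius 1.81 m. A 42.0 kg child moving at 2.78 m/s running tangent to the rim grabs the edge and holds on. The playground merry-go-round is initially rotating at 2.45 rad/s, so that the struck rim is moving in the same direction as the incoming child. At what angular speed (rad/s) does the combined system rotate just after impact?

|ω_f| ≈ 2.22 rad/s

The axle reaction passes through the axle and exerts no torque about it; angular momentum about the axle is conserved through the impact.
I_p = ½(255)(1.81)² = 417.7 kg·m². Taking the sense of the child's angular momentum as positive, L_{child} = m v R = (42.0)(2.78)(1.81) = 211.3 kg·m²/s.
L_i = +I_p ω_p + m v R = +(417.7)(2.45) + 211.3 = 1235 kg·m²/s.
After sticking, I_f = I_p + m R² = 417.7 + (42.0)(1.81)² = 555.3 kg·m².
ω_f = L_i / I_f = 1235 / 555.3 = 2.224 rad/s.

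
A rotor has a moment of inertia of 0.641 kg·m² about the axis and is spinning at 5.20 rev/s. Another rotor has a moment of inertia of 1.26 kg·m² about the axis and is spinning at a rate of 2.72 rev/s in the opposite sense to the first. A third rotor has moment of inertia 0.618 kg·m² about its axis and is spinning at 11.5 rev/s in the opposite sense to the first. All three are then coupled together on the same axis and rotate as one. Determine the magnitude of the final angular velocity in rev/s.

|ω_f| ≈ 2.86 rev/s

The coupling torques are internal; angular momentum about the shared axis is conserved.
Taking A's sense as positive: L = (0.6410)(5.20) − (1.260)(2.72) − (0.6180)(11.5) = -7.201 kg·m²·rev/s.
Combined I = 0.6410 + 1.260 + 0.6180 = 2.519 kg·m².
ω_f = L / I = -7.201 / 2.519 = -2.859 rev/s.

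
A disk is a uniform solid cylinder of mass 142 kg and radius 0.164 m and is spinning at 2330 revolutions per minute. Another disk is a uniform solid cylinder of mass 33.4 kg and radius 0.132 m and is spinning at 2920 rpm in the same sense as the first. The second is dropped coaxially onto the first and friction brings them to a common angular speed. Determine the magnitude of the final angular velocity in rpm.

No external torque acts about the common axis, so total angular momentum is conserved.
Moments of inertia: I_A = ½(142)(0.164)² = 1.910 kg·m²; I_B = ½(33.4)(0.132)² = 0.2910 kg·m².
Taking A's sense as positive: L = (1.910)(2330) + (0.2910)(2920) = 5299 kg·m²·rpm.
Combined I = 1.910 + 0.2910 = 2.201 kg·m².
ω_f = L / I = 5299 / 2.201 = 2408 rpm.

|ω_f| ≈ 2410 rpm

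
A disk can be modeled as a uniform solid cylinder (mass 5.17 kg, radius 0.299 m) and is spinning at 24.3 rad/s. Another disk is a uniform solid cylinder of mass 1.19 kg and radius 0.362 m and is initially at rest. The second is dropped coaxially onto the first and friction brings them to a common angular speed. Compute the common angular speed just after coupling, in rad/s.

|ω_f| ≈ 18.2 rad/s

No external torque acts about the common axis, so total angular momentum is conserved.
Moments of inertia: I_A = ½(5.17)(0.299)² = 0.2311 kg·m²; I_B = ½(1.19)(0.362)² = 0.07797 kg·m².
Taking A's sense as positive: L = (0.2311)(24.3) = 5.616 kg·m²·rad/s.
Combined I = 0.2311 + 0.07797 = 0.3091 kg·m².
ω_f = L / I = 5.616 / 0.3091 = 18.17 rad/s.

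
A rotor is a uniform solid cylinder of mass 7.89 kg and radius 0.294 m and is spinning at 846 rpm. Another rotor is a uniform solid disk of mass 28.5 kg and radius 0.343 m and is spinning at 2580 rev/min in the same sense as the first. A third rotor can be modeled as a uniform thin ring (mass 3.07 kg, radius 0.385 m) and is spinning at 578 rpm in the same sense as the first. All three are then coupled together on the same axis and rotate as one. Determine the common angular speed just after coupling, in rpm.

The coupling torques are internal; angular momentum about the shared axis is conserved.
Moments of inertia: I_A = ½(7.89)(0.294)² = 0.3410 kg·m²; I_B = ½(28.5)(0.343)² = 1.676 kg·m²; I_C = (3.07)(0.385)² = 0.4551 kg·m².
Taking A's sense as positive: L = (0.3410)(846) + (1.676)(2580) + (0.4551)(578) = 4877 kg·m²·rpm.
Combined I = 0.3410 + 1.676 + 0.4551 = 2.473 kg·m².
ω_f = L / I = 4877 / 2.473 = 1972 rpm.

|ω_f| ≈ 1970 rpm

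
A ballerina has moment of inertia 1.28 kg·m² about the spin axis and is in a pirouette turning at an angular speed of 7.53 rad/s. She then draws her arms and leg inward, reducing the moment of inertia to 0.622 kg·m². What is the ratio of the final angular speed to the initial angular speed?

ω₂/ω₁ ≈ 2.06

No external torque acts about the spin axis, so angular momentum is conserved.
ω₂/ω₁ = I₁/I₂ = 1.280 / 0.6220 = 2.058.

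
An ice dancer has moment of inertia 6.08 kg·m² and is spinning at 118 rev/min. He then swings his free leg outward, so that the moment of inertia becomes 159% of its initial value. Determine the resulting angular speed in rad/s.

ω₂ ≈ 7.77 rad/s

Angular momentum about the spin axis is conserved since the torque about it is zero.
I₂ = 1.59 × 6.08 = 9.667 kg·m².
ω₂ = I₁ω₁ / I₂ = (6.080)(118 rpm) / (9.667) = 74.21 rpm = 7.772 rad/s.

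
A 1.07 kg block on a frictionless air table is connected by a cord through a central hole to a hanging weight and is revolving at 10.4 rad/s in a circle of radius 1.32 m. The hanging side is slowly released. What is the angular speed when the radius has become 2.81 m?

No torque about the axis ⇒ m r₁² ω₁ = m r₂² ω₂.
ω₂ = ω₁ (r₁/r₂)² = (10.4)(1.32/2.81)² = 2.295 rad/s.

ω₂ ≈ 2.29 rad/s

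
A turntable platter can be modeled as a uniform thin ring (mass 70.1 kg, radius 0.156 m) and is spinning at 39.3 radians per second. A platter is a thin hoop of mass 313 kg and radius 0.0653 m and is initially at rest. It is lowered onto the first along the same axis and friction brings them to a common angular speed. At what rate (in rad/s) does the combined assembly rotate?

|ω_f| ≈ 22.0 rad/s

The coupling torques are internal; angular momentum about the shared axis is conserved.
Moments of inertia: I_A = (70.1)(0.156)² = 1.706 kg·m²; I_B = (313)(0.0653)² = 1.335 kg·m².
Taking A's sense as positive: L = (1.706)(39.3) = 67.04 kg·m²·rad/s.
Combined I = 1.706 + 1.335 = 3.041 kg·m².
ω_f = L / I = 67.04 / 3.041 = 22.05 rad/s.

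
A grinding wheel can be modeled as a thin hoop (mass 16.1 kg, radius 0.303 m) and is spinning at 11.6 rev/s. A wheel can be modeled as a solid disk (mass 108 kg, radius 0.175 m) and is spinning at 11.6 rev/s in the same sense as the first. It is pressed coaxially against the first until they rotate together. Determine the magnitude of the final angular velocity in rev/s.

No external torque acts about the common axis, so total angular momentum is conserved.
Moments of inertia: I_A = (16.1)(0.303)² = 1.478 kg·m²; I_B = ½(108)(0.175)² = 1.654 kg·m².
Taking A's sense as positive: L = (1.478)(11.6) + (1.654)(11.6) = 36.33 kg·m²·rev/s.
Combined I = 1.478 + 1.654 = 3.132 kg·m².
ω_f = L / I = 36.33 / 3.132 = 11.60 rev/s.

|ω_f| ≈ 11.6 rev/s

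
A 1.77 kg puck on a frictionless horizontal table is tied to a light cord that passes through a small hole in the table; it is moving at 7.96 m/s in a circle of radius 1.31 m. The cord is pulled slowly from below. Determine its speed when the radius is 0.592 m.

Central (radial) force ⇒ zero torque about the center ⇒ m v r is constant.
v₂ = v₁ r₁ / r₂ = (7.96)(1.31) / (0.592) = 17.61 m/s.

v₂ ≈ 17.6 m/s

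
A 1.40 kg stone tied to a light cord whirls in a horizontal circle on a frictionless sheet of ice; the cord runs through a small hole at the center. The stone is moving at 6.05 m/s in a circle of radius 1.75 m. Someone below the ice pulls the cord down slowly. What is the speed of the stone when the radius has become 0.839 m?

Central (radial) force ⇒ zero torque about the center ⇒ m v r is constant.
v₂ = v₁ r₁ / r₂ = (6.05)(1.75) / (0.839) = 12.62 m/s.

v₂ ≈ 12.6 m/s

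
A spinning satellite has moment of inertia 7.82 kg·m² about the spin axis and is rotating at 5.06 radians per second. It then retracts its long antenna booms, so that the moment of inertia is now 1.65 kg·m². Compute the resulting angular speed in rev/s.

No external torque acts about the spin axis, so angular momentum is conserved.
ω₂ = I₁ω₁ / I₂ = (7.820)(5.06 rad/s) / (1.650) = 23.98 rad/s = 3.817 rev/s.

ω₂ ≈ 3.82 rev/s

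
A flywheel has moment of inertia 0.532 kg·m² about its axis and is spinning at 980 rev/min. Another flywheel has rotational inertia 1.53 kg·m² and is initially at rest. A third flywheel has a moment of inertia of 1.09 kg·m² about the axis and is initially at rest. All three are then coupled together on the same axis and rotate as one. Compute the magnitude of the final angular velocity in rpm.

The coupling torques are internal; angular momentum about the shared axis is conserved.
Taking A's sense as positive: L = (0.5320)(980) = 521.4 kg·m²·rpm.
Combined I = 0.5320 + 1.530 + 1.090 = 3.152 kg·m².
ω_f = L / I = 521.4 / 3.152 = 165.4 rpm.

|ω_f| ≈ 165 rpm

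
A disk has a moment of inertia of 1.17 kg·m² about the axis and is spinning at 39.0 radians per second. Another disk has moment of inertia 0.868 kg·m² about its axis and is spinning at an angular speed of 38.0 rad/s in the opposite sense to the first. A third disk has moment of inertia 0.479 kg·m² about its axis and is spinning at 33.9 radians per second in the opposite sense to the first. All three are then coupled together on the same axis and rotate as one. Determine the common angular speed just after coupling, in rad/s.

|ω_f| ≈ 1.43 rad/s

No external torque acts about the common axis, so total angular momentum is conserved.
Taking A's sense as positive: L = (1.170)(39.0) − (0.8680)(38.0) − (0.4790)(33.9) = -3.592 kg·m²·rad/s.
Combined I = 1.170 + 0.8680 + 0.4790 = 2.517 kg·m².
ω_f = L / I = -3.592 / 2.517 = -1.427 rad/s.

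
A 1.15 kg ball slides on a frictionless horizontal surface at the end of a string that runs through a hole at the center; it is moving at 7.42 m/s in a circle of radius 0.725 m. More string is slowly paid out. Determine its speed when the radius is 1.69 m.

v₂ ≈ 3.18 m/s

Central (radial) force ⇒ zero torque about the center ⇒ m v r is constant.
v₂ = v₁ r₁ / r₂ = (7.42)(0.725) / (1.69) = 3.183 m/s.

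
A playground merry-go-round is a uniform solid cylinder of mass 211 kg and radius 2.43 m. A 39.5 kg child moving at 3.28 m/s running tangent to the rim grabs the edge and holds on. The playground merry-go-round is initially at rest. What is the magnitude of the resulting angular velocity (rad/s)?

About the axle the impulsive forces during the collision are internal, so angular momentum about that axis is conserved.
I_p = ½(211)(2.43)² = 623.0 kg·m². Taking the sense of the child's angular momentum as positive, L_{child} = m v R = (39.5)(3.28)(2.43) = 314.8 kg·m²/s.
L_i = 0 + 314.8 = 314.8 kg·m²/s.
After sticking, I_f = I_p + m R² = 623.0 + (39.5)(2.43)² = 856.2 kg·m².
ω_f = L_i / I_f = 314.8 / 856.2 = 0.3677 rad/s.

|ω_f| ≈ 0.368 rad/s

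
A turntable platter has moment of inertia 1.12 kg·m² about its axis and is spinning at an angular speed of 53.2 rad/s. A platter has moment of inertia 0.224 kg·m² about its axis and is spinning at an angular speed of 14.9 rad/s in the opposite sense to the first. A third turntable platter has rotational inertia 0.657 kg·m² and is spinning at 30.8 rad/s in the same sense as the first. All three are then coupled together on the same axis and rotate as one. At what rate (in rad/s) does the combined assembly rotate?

The coupling torques are internal; angular momentum about the shared axis is conserved.
Taking A's sense as positive: L = (1.120)(53.2) − (0.2240)(14.9) + (0.6570)(30.8) = 76.48 kg·m²·rad/s.
Combined I = 1.120 + 0.2240 + 0.6570 = 2.001 kg·m².
ω_f = L / I = 76.48 / 2.001 = 38.22 rad/s.

|ω_f| ≈ 38.2 rad/s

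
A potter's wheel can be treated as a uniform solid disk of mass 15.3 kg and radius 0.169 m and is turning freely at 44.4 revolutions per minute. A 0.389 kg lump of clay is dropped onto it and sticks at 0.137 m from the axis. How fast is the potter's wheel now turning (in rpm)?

The added mass arrives with no angular momentum about the axis, and any external torque about the axis is negligible, so the system's angular momentum is conserved.
I_p = ½(15.3)(0.169)² = 0.2185 kg·m².
Added inertia Σmr² = (0.389)(0.137)² = 0.007301 kg·m²; I_f = 0.2185 + 0.007301 = 0.2258 kg·m².
ω_f = I_p ω_i / I_f = (0.2185)(44.4) / 0.2258 = 42.96 rpm.

ω_f ≈ 43.0 rpm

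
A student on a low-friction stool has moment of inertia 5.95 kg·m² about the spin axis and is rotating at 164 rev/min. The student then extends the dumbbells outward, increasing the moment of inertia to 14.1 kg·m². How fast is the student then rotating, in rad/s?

ω₂ ≈ 7.25 rad/s

With no external torque about the axis, L is conserved: I₁ω₁ = I₂ω₂.
ω₂ = I₁ω₁ / I₂ = (5.950)(164 rpm) / (14.10) = 69.21 rpm = 7.247 rad/s.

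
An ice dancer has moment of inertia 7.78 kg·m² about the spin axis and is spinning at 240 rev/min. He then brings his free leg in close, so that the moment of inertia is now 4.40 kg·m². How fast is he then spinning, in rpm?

No external torque acts about the spin axis, so angular momentum is conserved.
ω₂ = I₁ω₁ / I₂ = (7.780)(240 rpm) / (4.400) = 424.4 rpm.

ω₂ ≈ 424 rpm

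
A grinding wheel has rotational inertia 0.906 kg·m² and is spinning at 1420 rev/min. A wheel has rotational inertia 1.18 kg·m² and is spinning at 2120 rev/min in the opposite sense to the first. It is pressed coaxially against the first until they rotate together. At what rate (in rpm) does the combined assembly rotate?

|ω_f| ≈ 582 rpm

The coupling torques are internal; angular momentum about the shared axis is conserved.
Taking A's sense as positive: L = (0.9060)(1420) − (1.180)(2120) = -1215 kg·m²·rpm.
Combined I = 0.9060 + 1.180 = 2.086 kg·m².
ω_f = L / I = -1215 / 2.086 = -582.5 rpm.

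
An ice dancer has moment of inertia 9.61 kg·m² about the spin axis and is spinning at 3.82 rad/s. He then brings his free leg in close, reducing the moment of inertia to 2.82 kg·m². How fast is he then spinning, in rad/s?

ω₂ ≈ 13.0 rad/s

With no external torque about the axis, L is conserved: I₁ω₁ = I₂ω₂.
ω₂ = I₁ω₁ / I₂ = (9.610)(3.82 rad/s) / (2.820) = 13.02 rad/s.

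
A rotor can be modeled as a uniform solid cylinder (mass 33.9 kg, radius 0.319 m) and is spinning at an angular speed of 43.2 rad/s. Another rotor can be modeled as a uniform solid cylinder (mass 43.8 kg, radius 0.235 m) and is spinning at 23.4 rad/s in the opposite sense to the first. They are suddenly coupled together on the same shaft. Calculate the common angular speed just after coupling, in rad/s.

No external torque acts about the common axis, so total angular momentum is conserved.
Moments of inertia: I_A = ½(33.9)(0.319)² = 1.725 kg·m²; I_B = ½(43.8)(0.235)² = 1.209 kg·m².
Taking A's sense as positive: L = (1.725)(43.2) − (1.209)(23.4) = 46.21 kg·m²·rad/s.
Combined I = 1.725 + 1.209 = 2.934 kg·m².
ω_f = L / I = 46.21 / 2.934 = 15.75 rad/s.

|ω_f| ≈ 15.7 rad/s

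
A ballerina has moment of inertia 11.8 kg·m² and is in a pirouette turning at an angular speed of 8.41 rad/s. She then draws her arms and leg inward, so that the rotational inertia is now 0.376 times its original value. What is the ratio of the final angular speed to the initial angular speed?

ω₂/ω₁ ≈ 2.66

No external torque acts about the spin axis, so angular momentum is conserved.
I₂ = 0.376 × 11.8 = 4.437 kg·m².
ω₂/ω₁ = I₁/I₂ = 11.80 / 4.437 = 2.660.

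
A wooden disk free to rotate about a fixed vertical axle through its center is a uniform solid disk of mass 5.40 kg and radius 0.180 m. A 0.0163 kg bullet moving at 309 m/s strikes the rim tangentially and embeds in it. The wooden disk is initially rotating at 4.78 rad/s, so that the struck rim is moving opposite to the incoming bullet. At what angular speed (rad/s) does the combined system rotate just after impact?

About the axle the impulsive forces during the collision are internal, so angular momentum about that axis is conserved.
I_p = ½(5.40)(0.180)² = 0.08748 kg·m². Taking the sense of the bullet's angular momentum as positive, L_{bullet} = m v R = (0.0163)(309)(0.180) = 0.9066 kg·m²/s.
L_i = −I_p ω_p + m v R = −(0.08748)(4.78) + 0.9066 = 0.4885 kg·m²/s.
After sticking, I_f = I_p + m R² = 0.08748 + (0.0163)(0.180)² = 0.08801 kg·m².
ω_f = L_i / I_f = 0.4885 / 0.08801 = 5.550 rad/s.

|ω_f| ≈ 5.55 rad/s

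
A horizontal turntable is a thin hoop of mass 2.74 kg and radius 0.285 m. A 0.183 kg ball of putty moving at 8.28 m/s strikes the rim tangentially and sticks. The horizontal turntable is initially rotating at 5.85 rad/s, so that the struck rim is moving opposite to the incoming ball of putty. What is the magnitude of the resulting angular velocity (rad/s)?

About the axle the impulsive forces during the collision are internal, so angular momentum about that axis is conserved.
I_p = (2.74)(0.285)² = 0.2226 kg·m². Taking the sense of the ball of putty's angular momentum as positive, L_{ball} = m v R = (0.183)(8.28)(0.285) = 0.4318 kg·m²/s.
L_i = −I_p ω_p + m v R = −(0.2226)(5.85) + 0.4318 = -0.8701 kg·m²/s.
After sticking, I_f = I_p + m R² = 0.2226 + (0.183)(0.285)² = 0.2374 kg·m².
ω_f = L_i / I_f = -0.8701 / 0.2374 = -3.665 rad/s.

|ω_f| ≈ 3.66 rad/s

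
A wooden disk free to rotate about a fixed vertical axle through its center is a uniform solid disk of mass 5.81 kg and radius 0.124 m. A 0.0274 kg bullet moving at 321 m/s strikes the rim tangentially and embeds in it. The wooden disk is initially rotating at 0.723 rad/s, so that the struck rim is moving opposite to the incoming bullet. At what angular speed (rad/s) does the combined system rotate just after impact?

The axle reaction passes through the axle and exerts no torque about it; angular momentum about the axle is conserved through the impact.
I_p = ½(5.81)(0.124)² = 0.04467 kg·m². Taking the sense of the bullet's angular momentum as positive, L_{bullet} = m v R = (0.0274)(321)(0.124) = 1.091 kg·m²/s.
L_i = −I_p ω_p + m v R = −(0.04467)(0.723) + 1.091 = 1.058 kg·m²/s.
After sticking, I_f = I_p + m R² = 0.04467 + (0.0274)(0.124)² = 0.04509 kg·m².
ω_f = L_i / I_f = 1.058 / 0.04509 = 23.47 rad/s.

|ω_f| ≈ 23.5 rad/s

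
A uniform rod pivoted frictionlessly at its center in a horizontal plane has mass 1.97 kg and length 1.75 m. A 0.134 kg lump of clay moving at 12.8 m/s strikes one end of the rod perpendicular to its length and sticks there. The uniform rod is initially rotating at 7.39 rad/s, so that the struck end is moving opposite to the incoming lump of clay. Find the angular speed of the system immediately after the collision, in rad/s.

|ω_f| ≈ 3.66 rad/s

About the pivot the impulsive forces during the collision are internal, so angular momentum about that axis is conserved.
I_p = (1/12)(1.97)(1.75)² = 0.5028 kg·m². Taking the sense of the lump of clay's angular momentum as positive, L_{lump} = m v R = (0.134)(12.8)(1.75/2) = 1.501 kg·m²/s.
L_i = −I_p ω_p + m v R = −(0.5028)(7.39) + 1.501 = -2.215 kg·m²/s.
After sticking, I_f = I_p + m R² = 0.5028 + (0.134)(1.75/2)² = 0.6054 kg·m².
ω_f = L_i / I_f = -2.215 / 0.6054 = -3.658 rad/s.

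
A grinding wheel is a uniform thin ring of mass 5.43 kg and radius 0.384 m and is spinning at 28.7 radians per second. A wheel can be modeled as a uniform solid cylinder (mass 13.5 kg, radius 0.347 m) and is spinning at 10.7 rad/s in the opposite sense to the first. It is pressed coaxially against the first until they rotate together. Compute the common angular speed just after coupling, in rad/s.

|ω_f| ≈ 8.85 rad/s

The coupling torques are internal; angular momentum about the shared axis is conserved.
Moments of inertia: I_A = (5.43)(0.384)² = 0.8007 kg·m²; I_B = ½(13.5)(0.347)² = 0.8128 kg·m².
Taking A's sense as positive: L = (0.8007)(28.7) − (0.8128)(10.7) = 14.28 kg·m²·rad/s.
Combined I = 0.8007 + 0.8128 = 1.613 kg·m².
ω_f = L / I = 14.28 / 1.613 = 8.853 rad/s.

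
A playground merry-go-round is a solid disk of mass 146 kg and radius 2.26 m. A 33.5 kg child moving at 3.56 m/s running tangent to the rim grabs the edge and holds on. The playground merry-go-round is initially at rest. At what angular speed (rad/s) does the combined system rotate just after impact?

About the axle the impulsive forces during the collision are internal, so angular momentum about that axis is conserved.
I_p = ½(146)(2.26)² = 372.9 kg·m². Taking the sense of the child's angular momentum as positive, L_{child} = m v R = (33.5)(3.56)(2.26) = 269.5 kg·m²/s.
L_i = 0 + 269.5 = 269.5 kg·m²/s.
After sticking, I_f = I_p + m R² = 372.9 + (33.5)(2.26)² = 544.0 kg·m².
ω_f = L_i / I_f = 269.5 / 544.0 = 0.4955 rad/s.

|ω_f| ≈ 0.495 rad/s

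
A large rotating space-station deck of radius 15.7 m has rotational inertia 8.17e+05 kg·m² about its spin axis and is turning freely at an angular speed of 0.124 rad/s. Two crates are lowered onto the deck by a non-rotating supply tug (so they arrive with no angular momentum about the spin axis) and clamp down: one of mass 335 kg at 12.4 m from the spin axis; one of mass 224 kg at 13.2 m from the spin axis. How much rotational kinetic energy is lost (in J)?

energy lost ≈ 627 J

The added mass arrives with no angular momentum about the spin axis, and any external torque about the spin axis is negligible, so the system's angular momentum is conserved.
Added inertia Σmr² = (335)(12.4)² + (224)(13.2)² = 90540 kg·m²; I_f = 8.170e+05 + 90540 = 9.075e+05 kg·m².
ω_f = I_p ω_i / I_f = (8.170e+05)(0.124) / 9.075e+05 = 0.1116 rad/s.
KE_i = ½(8.170e+05)(0.1240 rad/s)² = 6281 J; KE_f = ½(9.075e+05)(0.1116)² = 5654 J.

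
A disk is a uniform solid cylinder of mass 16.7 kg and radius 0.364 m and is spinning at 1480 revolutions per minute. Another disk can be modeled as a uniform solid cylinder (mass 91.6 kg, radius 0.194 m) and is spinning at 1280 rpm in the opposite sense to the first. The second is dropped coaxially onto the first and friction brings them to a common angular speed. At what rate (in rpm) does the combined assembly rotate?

|ω_f| ≈ 201 rpm

The coupling torques are internal; angular momentum about the shared axis is conserved.
Moments of inertia: I_A = ½(16.7)(0.364)² = 1.106 kg·m²; I_B = ½(91.6)(0.194)² = 1.724 kg·m².
Taking A's sense as positive: L = (1.106)(1480) − (1.724)(1280) = -569.0 kg·m²·rpm.
Combined I = 1.106 + 1.724 = 2.830 kg·m².
ω_f = L / I = -569.0 / 2.830 = -201.1 rpm.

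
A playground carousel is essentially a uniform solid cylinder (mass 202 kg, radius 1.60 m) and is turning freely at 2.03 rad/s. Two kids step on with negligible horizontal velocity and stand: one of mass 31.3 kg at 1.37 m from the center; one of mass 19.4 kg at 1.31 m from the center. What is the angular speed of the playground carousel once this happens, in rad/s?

The added mass arrives with no angular momentum about the center, and any external torque about the center is negligible, so the system's angular momentum is conserved.
I_p = ½(202)(1.60)² = 258.6 kg·m².
Added inertia Σmr² = (31.3)(1.37)² + (19.4)(1.31)² = 92.04 kg·m²; I_f = 258.6 + 92.04 = 350.6 kg·m².
ω_f = I_p ω_i / I_f = (258.6)(2.03) / 350.6 = 1.497 rad/s.

ω_f ≈ 1.50 rad/s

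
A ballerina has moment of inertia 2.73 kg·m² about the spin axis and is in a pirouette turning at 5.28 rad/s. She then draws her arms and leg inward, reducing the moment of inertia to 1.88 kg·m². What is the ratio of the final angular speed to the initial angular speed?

ω₂/ω₁ ≈ 1.45

Angular momentum about the spin axis is conserved since the torque about it is zero.
ω₂/ω₁ = I₁/I₂ = 2.730 / 1.880 = 1.452.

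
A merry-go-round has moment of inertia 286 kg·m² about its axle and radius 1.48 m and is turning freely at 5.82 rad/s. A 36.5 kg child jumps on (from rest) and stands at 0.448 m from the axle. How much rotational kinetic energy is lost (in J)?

energy lost ≈ 121 J

No external torque acts about the axle; L_before = L_after.
Added inertia Σmr² = (36.5)(0.448)² = 7.326 kg·m²; I_f = 286.0 + 7.326 = 293.3 kg·m².
ω_f = I_p ω_i / I_f = (286.0)(5.82) / 293.3 = 5.675 rad/s.
KE_i = ½(286.0)(5.820 rad/s)² = 4844 J; KE_f = ½(293.3)(5.675)² = 4723 J.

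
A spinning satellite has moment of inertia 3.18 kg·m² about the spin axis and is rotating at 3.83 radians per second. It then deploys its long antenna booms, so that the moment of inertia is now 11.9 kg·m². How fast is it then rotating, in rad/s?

ω₂ ≈ 1.02 rad/s

Angular momentum about the spin axis is conserved since the torque about it is zero.
ω₂ = I₁ω₁ / I₂ = (3.180)(3.83 rad/s) / (11.90) = 1.023 rad/s.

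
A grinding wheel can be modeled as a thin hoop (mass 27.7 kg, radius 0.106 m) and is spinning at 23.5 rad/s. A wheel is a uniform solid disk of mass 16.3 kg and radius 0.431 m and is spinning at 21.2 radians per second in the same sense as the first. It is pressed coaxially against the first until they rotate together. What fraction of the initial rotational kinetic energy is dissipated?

fraction ≈ 0.00160

The coupling torques are internal; angular momentum about the shared axis is conserved.
Moments of inertia: I_A = (27.7)(0.106)² = 0.3112 kg·m²; I_B = ½(16.3)(0.431)² = 1.514 kg·m².
Taking A's sense as positive: L = (0.3112)(23.5) + (1.514)(21.2) = 39.41 kg·m²·rad/s.
Combined I = 0.3112 + 1.514 = 1.825 kg·m².
ω_f = L / I = 39.41 / 1.825 = 21.59 rad/s.
KE_i = ½ΣIω² = 426.2 J; KE_f = ½(1.825)(21.59)² = 425.5 J.
Fraction dissipated = (KE_i − KE_f)/KE_i = 0.001602.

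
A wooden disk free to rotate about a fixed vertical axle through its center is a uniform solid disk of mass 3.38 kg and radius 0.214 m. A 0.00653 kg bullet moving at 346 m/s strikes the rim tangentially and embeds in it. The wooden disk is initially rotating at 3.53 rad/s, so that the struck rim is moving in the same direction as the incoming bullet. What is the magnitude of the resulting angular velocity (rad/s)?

|ω_f| ≈ 9.74 rad/s

About the axle the impulsive forces during the collision are internal, so angular momentum about that axis is conserved.
I_p = ½(3.38)(0.214)² = 0.07740 kg·m². Taking the sense of the bullet's angular momentum as positive, L_{bullet} = m v R = (0.00653)(346)(0.214) = 0.4835 kg·m²/s.
L_i = +I_p ω_p + m v R = +(0.07740)(3.53) + 0.4835 = 0.7567 kg·m²/s.
After sticking, I_f = I_p + m R² = 0.07740 + (0.00653)(0.214)² = 0.07769 kg·m².
ω_f = L_i / I_f = 0.7567 / 0.07769 = 9.740 rad/s.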